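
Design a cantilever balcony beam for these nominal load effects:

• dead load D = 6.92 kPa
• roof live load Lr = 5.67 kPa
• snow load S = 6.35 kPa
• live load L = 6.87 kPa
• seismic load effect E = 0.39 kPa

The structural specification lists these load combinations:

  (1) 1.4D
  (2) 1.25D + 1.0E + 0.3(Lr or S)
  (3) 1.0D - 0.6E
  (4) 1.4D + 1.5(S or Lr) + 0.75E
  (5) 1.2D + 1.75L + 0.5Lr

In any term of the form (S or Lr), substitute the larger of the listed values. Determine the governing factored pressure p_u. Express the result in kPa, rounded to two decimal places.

23.16 kPa

(Lr or S) → S = 6.35 kPa; (S or Lr) → S = 6.35 kPa.
(1) 1.4(6.92) = 9.69
(2) 1.25(6.92) + 1.0(0.39) + 0.3(6.35) = 10.95
(3) 1.0(6.92) - 0.6(0.39) = 6.69
(4) 1.4(6.92) + 1.5(6.35) + 0.75(0.39) = 19.51
(5) 1.2(6.92) + 1.75(6.87) + 0.5(5.67) = 23.16
Combination 5 governs: p_u = 23.16 kPa.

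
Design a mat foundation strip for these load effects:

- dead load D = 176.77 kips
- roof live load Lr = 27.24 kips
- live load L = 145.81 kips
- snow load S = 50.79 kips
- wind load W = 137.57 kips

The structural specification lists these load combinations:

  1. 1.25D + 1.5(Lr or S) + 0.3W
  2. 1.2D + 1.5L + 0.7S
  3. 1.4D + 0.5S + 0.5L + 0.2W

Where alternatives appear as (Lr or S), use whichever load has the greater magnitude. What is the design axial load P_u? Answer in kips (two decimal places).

466.39 kips

(Lr or S) → S = 50.79 kips.
1. 1.25(176.77) + 1.5(50.79) + 0.3(137.57) = 220.96 + 76.19 + 41.27 = 338.42
2. 1.2(176.77) + 1.5(145.81) + 0.7(50.79) = 212.12 + 218.72 + 35.55 = 466.39
3. 1.4(176.77) + 0.5(50.79) + 0.5(145.81) + 0.2(137.57) = 373.29
Maximum is from combination 2.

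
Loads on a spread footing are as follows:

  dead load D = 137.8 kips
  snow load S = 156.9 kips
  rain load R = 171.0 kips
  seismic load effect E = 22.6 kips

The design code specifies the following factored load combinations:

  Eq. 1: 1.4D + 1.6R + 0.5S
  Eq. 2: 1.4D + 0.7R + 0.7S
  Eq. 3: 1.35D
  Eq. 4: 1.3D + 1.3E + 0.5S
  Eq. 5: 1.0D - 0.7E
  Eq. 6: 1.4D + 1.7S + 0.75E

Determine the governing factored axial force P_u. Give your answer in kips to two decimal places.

544.97 kips

Eq. 1: 1.4(137.8) + 1.6(171.0) + 0.5(156.9) = 192.92 + 273.60 + 78.45 = 544.97
Eq. 2: 1.4(137.8) + 0.7(171.0) + 0.7(156.9) = 192.92 + 119.70 + 109.83 = 422.45
Eq. 3: 1.35(137.8) = 186.03
Eq. 4: 1.3(137.8) + 1.3(22.6) + 0.5(156.9) = 179.14 + 29.38 + 78.45 = 286.97
Eq. 5: 1.0(137.8) - 0.7(22.6) = 137.80 - 15.82 = 121.98
Eq. 6: 1.4(137.8) + 1.7(156.9) + 0.75(22.6) = 192.92 + 266.73 + 16.95 = 476.60
Combination 1 governs: P_u = 544.97 kips.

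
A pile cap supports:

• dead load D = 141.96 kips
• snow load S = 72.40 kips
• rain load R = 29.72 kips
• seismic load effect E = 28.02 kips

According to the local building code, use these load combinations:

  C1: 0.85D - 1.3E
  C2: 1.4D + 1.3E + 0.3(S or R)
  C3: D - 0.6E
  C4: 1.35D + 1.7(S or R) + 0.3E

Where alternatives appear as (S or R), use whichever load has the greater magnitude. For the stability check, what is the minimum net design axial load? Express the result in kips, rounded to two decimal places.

84.24 kips

(S or R) → S = 72.40 kips.
C1: 0.85(141.96) - 1.3(28.02) = 84.24
C2: 1.4(141.96) + 1.3(28.02) + 0.3(72.40) = 256.89
C3: 1.0(141.96) - 0.6(28.02) = 125.15
C4: 1.35(141.96) + 1.7(72.40) + 0.3(28.02) = 323.13
Combination 1 gives the minimum: 84.24 kips.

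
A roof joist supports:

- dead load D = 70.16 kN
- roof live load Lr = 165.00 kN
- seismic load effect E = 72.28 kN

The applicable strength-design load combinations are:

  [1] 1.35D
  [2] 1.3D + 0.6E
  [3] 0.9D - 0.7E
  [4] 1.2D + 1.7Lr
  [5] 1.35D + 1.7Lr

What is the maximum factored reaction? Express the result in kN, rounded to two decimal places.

[1] 1.35(70.16) = 94.72
[2] 1.3(70.16) + 0.6(72.28) = 134.58
[3] 0.9(70.16) - 0.7(72.28) = 12.55
[4] 1.2(70.16) + 1.7(165.00) = 364.69
[5] 1.35(70.16) + 1.7(165.00) = 375.22
Maximum is from combination 5.

375.22 kN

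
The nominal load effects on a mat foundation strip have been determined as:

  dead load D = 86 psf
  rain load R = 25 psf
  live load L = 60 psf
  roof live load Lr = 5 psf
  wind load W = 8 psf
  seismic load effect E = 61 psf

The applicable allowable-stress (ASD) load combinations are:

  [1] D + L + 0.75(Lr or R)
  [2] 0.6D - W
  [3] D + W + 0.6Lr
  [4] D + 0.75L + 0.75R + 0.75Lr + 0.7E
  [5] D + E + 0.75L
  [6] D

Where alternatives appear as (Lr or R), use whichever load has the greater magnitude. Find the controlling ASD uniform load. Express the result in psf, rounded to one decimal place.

(Lr or R) → R = 25 psf.
[1] 1.0(86) + 1.0(60) + 0.75(25) = 86.0 + 60.0 + 18.8 = 164.8
[2] 0.6(86) - 1.0(8) = 51.6 - 8.0 = 43.6
[3] 1.0(86) + 1.0(8) + 0.6(5) = 86.0 + 8.0 + 3.0 = 97.0
[4] 1.0(86) + 0.75(60) + 0.75(25) + 0.75(5) + 0.7(61) = 196.2
[5] 1.0(86) + 1.0(61) + 0.75(60) = 86.0 + 61.0 + 45.0 = 192.0
[6] 1.0(86) = 86.0
Combination 4 governs: q = 196.2 psf.

196.2 psf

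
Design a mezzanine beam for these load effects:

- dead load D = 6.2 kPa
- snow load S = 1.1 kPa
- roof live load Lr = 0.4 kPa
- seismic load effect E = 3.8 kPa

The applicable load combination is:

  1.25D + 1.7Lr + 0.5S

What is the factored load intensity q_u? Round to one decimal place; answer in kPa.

9.0 kPa

1.25(6.2) + 1.7(0.4) + 0.5(1.1) = 9.0
q_u = 9.0 kPa.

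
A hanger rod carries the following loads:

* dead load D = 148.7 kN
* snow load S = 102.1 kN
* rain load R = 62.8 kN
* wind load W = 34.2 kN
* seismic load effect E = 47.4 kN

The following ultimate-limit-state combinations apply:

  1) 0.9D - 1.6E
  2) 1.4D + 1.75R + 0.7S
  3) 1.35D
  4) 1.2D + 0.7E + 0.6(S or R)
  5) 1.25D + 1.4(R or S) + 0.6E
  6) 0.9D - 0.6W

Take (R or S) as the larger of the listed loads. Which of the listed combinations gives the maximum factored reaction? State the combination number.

(S or R) → S = 102.1 kN; (R or S) → S = 102.1 kN.
1) 0.9(148.7) - 1.6(47.4) = 58.0
2) 1.4(148.7) + 1.75(62.8) + 0.7(102.1) = 389.6
3) 1.35(148.7) = 200.7
4) 1.2(148.7) + 0.7(47.4) + 0.6(102.1) = 272.9
5) 1.25(148.7) + 1.4(102.1) + 0.6(47.4) = 357.3
6) 0.9(148.7) - 0.6(34.2) = 113.3
The largest value is 389.6 kN from combination 2.

Combination 2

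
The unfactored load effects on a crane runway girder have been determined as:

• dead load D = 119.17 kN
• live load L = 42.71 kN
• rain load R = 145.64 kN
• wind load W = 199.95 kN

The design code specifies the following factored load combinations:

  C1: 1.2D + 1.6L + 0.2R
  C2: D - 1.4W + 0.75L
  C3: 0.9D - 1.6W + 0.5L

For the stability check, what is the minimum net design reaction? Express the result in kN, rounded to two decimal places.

-191.31 kN

C1: 1.2(119.17) + 1.6(42.71) + 0.2(145.64) = 143.00 + 68.34 + 29.13 = 240.47
C2: 1.0(119.17) - 1.4(199.95) + 0.75(42.71) = 119.17 - 279.93 + 32.03 = -128.73
C3: 0.9(119.17) - 1.6(199.95) + 0.5(42.71) = 107.25 - 319.92 + 21.36 = -191.31
Combination 3 gives the minimum: -191.31 kN.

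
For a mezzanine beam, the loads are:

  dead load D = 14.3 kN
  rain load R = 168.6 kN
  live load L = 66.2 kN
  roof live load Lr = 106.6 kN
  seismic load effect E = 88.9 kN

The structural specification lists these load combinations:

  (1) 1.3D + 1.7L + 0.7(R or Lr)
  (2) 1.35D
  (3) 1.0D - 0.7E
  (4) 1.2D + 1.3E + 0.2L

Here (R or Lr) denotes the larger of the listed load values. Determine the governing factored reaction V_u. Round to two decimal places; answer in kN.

249.15 kN

(R or Lr) → R = 168.6 kN.
(1) 1.3(14.3) + 1.7(66.2) + 0.7(168.6) = 18.59 + 112.54 + 118.02 = 249.15
(2) 1.35(14.3) = 19.31
(3) 1.0(14.3) - 0.7(88.9) = 14.30 - 62.23 = -47.93
(4) 1.2(14.3) + 1.3(88.9) + 0.2(66.2) = 17.16 + 115.57 + 13.24 = 145.97
Combination 1 governs: V_u = 249.15 kN.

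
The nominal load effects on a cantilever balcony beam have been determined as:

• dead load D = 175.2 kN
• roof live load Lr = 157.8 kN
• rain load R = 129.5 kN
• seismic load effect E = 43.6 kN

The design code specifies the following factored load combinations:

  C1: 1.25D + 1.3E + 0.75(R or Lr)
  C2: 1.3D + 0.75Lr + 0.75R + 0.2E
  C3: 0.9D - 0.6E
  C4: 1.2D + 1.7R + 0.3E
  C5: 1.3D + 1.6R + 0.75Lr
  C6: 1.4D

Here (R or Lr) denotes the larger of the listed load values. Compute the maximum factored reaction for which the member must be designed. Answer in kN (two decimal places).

553.31 kN

(R or Lr) → Lr = 157.8 kN.
C1: 1.25(175.2) + 1.3(43.6) + 0.75(157.8) = 219.00 + 56.68 + 118.35 = 394.03
C2: 1.3(175.2) + 0.75(157.8) + 0.75(129.5) + 0.2(43.6) = 227.76 + 118.35 + 97.13 + 8.72 = 451.96
C3: 0.9(175.2) - 0.6(43.6) = 157.68 - 26.16 = 131.52
C4: 1.2(175.2) + 1.7(129.5) + 0.3(43.6) = 210.24 + 220.15 + 13.08 = 443.47
C5: 1.3(175.2) + 1.6(129.5) + 0.75(157.8) = 227.76 + 207.20 + 118.35 = 553.31
C6: 1.4(175.2) = 245.28
Maximum is from combination 5.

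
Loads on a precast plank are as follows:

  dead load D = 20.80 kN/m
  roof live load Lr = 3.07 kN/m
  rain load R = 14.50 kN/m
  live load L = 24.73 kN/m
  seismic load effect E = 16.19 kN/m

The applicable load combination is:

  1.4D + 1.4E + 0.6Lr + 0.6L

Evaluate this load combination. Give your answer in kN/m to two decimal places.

68.47 kN/m

1.4(20.80) + 1.4(16.19) + 0.6(3.07) + 0.6(24.73) = 29.12 + 22.67 + 1.84 + 14.84 = 68.47
w_u = 68.47 kN/m.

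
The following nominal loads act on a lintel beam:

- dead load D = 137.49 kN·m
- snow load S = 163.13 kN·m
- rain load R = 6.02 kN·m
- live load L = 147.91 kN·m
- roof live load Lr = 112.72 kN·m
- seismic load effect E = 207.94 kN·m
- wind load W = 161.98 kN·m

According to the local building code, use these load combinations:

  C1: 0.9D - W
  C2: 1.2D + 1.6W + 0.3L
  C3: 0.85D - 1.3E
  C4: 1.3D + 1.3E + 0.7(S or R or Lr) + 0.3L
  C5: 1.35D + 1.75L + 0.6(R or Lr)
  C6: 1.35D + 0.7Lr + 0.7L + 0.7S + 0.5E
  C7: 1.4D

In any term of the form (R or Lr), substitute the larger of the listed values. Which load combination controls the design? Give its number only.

Combination 4

(S or R or Lr) → S = 163.13 kN·m; (R or Lr) → Lr = 112.72 kN·m.
C1: 0.9(137.49) - 1.0(161.98) = -38.24
C2: 1.2(137.49) + 1.6(161.98) + 0.3(147.91) = 468.53
C3: 0.85(137.49) - 1.3(207.94) = -153.46
C4: 1.3(137.49) + 1.3(207.94) + 0.7(163.13) + 0.3(147.91) = 607.62
C5: 1.35(137.49) + 1.75(147.91) + 0.6(112.72) = 512.09
C6: 1.35(137.49) + 0.7(112.72) + 0.7(147.91) + 0.7(163.13) + 0.5(207.94) = 586.21
C7: 1.4(137.49) = 192.49
The largest value is 607.62 kN·m from combination 4.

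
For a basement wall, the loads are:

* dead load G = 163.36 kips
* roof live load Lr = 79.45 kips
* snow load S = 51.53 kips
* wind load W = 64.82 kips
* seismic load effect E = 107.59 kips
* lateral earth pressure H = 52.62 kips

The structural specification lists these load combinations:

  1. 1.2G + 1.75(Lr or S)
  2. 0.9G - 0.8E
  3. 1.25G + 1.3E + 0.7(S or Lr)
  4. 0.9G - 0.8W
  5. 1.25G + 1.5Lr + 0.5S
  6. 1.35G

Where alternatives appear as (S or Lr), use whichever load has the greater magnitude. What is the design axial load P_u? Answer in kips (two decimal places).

(Lr or S) → Lr = 79.45 kips; (S or Lr) → Lr = 79.45 kips.
1. 1.2(163.36) + 1.75(79.45) = 196.03 + 139.04 = 335.07
2. 0.9(163.36) - 0.8(107.59) = 147.02 - 86.07 = 60.95
3. 1.25(163.36) + 1.3(107.59) + 0.7(79.45) = 399.68
4. 0.9(163.36) - 0.8(64.82) = 95.17
5. 1.25(163.36) + 1.5(79.45) + 0.5(51.53) = 349.14
6. 1.35(163.36) = 220.54
The controlling combination is 3, giving 399.68 kips.

399.68 kips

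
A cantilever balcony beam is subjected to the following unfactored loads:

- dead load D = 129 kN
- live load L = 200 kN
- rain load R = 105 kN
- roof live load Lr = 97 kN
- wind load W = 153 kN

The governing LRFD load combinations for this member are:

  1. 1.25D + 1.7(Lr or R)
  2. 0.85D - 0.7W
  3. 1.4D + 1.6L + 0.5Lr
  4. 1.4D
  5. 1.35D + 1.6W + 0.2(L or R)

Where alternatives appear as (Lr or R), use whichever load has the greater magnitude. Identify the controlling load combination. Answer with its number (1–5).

Combination 3

(Lr or R) → R = 105 kN; (L or R) → L = 200 kN.
1. 1.25(129) + 1.7(105) = 339.75
2. 0.85(129) - 0.7(153) = 2.55
3. 1.4(129) + 1.6(200) + 0.5(97) = 549.10
4. 1.4(129) = 180.60
5. 1.35(129) + 1.6(153) + 0.2(200) = 458.95
The largest value is 549.10 kN from combination 3.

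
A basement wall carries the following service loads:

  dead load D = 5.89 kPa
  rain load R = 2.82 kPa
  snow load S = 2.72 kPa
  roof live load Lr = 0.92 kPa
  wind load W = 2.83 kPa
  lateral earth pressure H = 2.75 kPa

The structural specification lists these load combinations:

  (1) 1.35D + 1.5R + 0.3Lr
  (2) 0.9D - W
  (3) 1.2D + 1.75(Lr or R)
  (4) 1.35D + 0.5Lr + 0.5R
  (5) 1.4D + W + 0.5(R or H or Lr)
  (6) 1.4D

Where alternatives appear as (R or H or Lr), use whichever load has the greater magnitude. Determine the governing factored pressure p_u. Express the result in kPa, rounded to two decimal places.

12.49 kPa

(Lr or R) → R = 2.82 kPa; (R or H or Lr) → R = 2.82 kPa.
(1) 1.35(5.89) + 1.5(2.82) + 0.3(0.92) = 12.46
(2) 0.9(5.89) - 1.0(2.83) = 2.47
(3) 1.2(5.89) + 1.75(2.82) = 12.00
(4) 1.35(5.89) + 0.5(0.92) + 0.5(2.82) = 9.82
(5) 1.4(5.89) + 1.0(2.83) + 0.5(2.82) = 12.49
(6) 1.4(5.89) = 8.25
Combination 5 governs: p_u = 12.49 kPa.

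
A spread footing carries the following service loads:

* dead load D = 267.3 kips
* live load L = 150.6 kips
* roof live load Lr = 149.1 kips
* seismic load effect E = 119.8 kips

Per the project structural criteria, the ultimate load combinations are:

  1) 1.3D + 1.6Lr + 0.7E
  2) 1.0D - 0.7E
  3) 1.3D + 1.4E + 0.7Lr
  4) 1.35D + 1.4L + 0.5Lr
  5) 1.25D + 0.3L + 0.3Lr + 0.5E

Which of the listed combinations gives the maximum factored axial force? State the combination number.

1) 1.3(267.3) + 1.6(149.1) + 0.7(119.8) = 669.9
2) 1.0(267.3) - 0.7(119.8) = 183.4
3) 1.3(267.3) + 1.4(119.8) + 0.7(149.1) = 619.6
4) 1.35(267.3) + 1.4(150.6) + 0.5(149.1) = 646.2
5) 1.25(267.3) + 0.3(150.6) + 0.3(149.1) + 0.5(119.8) = 483.9
The largest value is 669.9 kips from combination 1.

Combination 1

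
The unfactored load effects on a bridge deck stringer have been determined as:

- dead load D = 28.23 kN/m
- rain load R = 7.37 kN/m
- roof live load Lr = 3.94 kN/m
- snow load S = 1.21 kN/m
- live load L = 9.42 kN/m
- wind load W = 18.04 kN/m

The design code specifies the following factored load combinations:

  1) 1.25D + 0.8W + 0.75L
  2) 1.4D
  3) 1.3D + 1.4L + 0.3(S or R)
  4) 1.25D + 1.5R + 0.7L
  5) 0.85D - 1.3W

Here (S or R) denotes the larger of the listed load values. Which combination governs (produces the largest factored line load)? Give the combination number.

(S or R) → R = 7.37 kN/m.
1) 1.25(28.23) + 0.8(18.04) + 0.75(9.42) = 56.78
2) 1.4(28.23) = 39.52
3) 1.3(28.23) + 1.4(9.42) + 0.3(7.37) = 36.70 + 13.19 + 2.21 = 52.10
4) 1.25(28.23) + 1.5(7.37) + 0.7(9.42) = 35.29 + 11.06 + 6.59 = 52.94
5) 0.85(28.23) - 1.3(18.04) = 0.54
The largest value is 56.78 kN/m from combination 1.

Combination 1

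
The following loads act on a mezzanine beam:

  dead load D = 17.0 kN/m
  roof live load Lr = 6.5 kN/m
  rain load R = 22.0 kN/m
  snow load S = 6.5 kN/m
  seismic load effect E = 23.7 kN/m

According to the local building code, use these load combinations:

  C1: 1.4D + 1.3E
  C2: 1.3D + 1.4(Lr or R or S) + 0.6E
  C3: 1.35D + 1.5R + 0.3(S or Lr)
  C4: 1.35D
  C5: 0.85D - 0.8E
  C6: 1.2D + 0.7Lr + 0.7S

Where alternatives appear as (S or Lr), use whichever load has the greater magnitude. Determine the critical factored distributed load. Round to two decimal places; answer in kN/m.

(Lr or R or S) → R = 22.0 kN/m; (S or Lr) → S = 6.5 kN/m.
C1: 1.4(17.0) + 1.3(23.7) = 23.80 + 30.81 = 54.61
C2: 1.3(17.0) + 1.4(22.0) + 0.6(23.7) = 22.10 + 30.80 + 14.22 = 67.12
C3: 1.35(17.0) + 1.5(22.0) + 0.3(6.5) = 22.95 + 33.00 + 1.95 = 57.90
C4: 1.35(17.0) = 22.95
C5: 0.85(17.0) - 0.8(23.7) = 14.45 - 18.96 = -4.51
C6: 1.2(17.0) + 0.7(6.5) + 0.7(6.5) = 20.40 + 4.55 + 4.55 = 29.50
Maximum is from combination 2.

67.12 kN/m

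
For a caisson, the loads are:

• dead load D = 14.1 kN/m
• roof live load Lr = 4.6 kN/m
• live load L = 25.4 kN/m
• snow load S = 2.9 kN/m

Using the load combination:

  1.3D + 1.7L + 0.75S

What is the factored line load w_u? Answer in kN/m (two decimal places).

1.3(14.1) + 1.7(25.4) + 0.75(2.9) = 18.33 + 43.18 + 2.18 = 63.69
w_u = 63.69 kN/m.

63.69 kN/m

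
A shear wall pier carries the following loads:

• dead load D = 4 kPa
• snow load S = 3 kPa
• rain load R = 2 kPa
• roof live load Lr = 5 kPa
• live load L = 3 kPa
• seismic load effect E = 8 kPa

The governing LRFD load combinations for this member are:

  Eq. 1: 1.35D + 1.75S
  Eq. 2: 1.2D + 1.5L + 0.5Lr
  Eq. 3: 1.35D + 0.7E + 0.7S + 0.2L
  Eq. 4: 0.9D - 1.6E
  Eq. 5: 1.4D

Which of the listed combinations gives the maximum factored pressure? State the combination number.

Eq. 1: 1.35(4) + 1.75(3) = 5.4 + 5.3 = 10.7
Eq. 2: 1.2(4) + 1.5(3) + 0.5(5) = 4.8 + 4.5 + 2.5 = 11.8
Eq. 3: 1.35(4) + 0.7(8) + 0.7(3) + 0.2(3) = 5.4 + 5.6 + 2.1 + 0.6 = 13.7
Eq. 4: 0.9(4) - 1.6(8) = 3.6 - 12.8 = -9.2
Eq. 5: 1.4(4) = 5.6
The largest value is 13.7 kPa from combination 3.

Combination 3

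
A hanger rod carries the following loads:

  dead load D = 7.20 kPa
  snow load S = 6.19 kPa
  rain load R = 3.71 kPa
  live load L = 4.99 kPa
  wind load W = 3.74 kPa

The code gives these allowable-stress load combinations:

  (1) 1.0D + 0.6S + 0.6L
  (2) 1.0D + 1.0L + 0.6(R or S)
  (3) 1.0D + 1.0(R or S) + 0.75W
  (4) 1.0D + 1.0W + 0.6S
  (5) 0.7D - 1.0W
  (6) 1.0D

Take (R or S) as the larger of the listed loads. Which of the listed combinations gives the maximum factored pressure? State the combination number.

Combination 3

(R or S) → S = 6.19 kPa.
(1) 1.0(7.20) + 0.6(6.19) + 0.6(4.99) = 13.91
(2) 1.0(7.20) + 1.0(4.99) + 0.6(6.19) = 15.90
(3) 1.0(7.20) + 1.0(6.19) + 0.75(3.74) = 16.20
(4) 1.0(7.20) + 1.0(3.74) + 0.6(6.19) = 14.65
(5) 0.7(7.20) - 1.0(3.74) = 1.30
(6) 1.0(7.20) = 7.20
The largest value is 16.20 kPa from combination 3.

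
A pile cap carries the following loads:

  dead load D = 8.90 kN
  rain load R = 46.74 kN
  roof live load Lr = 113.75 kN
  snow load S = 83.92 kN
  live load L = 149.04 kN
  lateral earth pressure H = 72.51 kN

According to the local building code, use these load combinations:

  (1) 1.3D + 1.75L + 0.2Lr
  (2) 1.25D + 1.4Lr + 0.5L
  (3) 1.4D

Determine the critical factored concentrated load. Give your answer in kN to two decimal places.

295.14 kN

(1) 1.3(8.90) + 1.75(149.04) + 0.2(113.75) = 295.14
(2) 1.25(8.90) + 1.4(113.75) + 0.5(149.04) = 244.90
(3) 1.4(8.90) = 12.46
The controlling combination is 1, giving 295.14 kN.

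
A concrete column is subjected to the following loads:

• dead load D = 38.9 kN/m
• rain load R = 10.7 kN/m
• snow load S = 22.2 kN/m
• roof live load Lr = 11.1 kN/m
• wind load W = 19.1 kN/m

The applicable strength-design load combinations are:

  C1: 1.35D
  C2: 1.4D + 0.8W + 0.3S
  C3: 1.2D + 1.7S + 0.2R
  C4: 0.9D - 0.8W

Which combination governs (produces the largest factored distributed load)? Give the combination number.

Combination 3

C1: 1.35(38.9) = 52.5
C2: 1.4(38.9) + 0.8(19.1) + 0.3(22.2) = 76.4
C3: 1.2(38.9) + 1.7(22.2) + 0.2(10.7) = 86.6
C4: 0.9(38.9) - 0.8(19.1) = 35.0 - 15.3 = 19.7
The largest value is 86.6 kN/m from combination 3.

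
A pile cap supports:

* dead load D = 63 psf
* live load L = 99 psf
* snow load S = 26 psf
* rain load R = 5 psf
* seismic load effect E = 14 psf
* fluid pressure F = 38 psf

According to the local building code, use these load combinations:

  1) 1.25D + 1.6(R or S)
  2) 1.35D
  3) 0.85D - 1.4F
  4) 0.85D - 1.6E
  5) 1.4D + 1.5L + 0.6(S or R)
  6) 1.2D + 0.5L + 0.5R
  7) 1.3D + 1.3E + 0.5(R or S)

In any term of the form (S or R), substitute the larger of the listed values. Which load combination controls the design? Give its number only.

(R or S) → S = 26 psf; (S or R) → S = 26 psf.
1) 1.25(63) + 1.6(26) = 78.75 + 41.60 = 120.35
2) 1.35(63) = 85.05
3) 0.85(63) - 1.4(38) = 53.55 - 53.20 = 0.35
4) 0.85(63) - 1.6(14) = 53.55 - 22.40 = 31.15
5) 1.4(63) + 1.5(99) + 0.6(26) = 88.20 + 148.50 + 15.60 = 252.30
6) 1.2(63) + 0.5(99) + 0.5(5) = 75.60 + 49.50 + 2.50 = 127.60
7) 1.3(63) + 1.3(14) + 0.5(26) = 81.90 + 18.20 + 13.00 = 113.10
The largest value is 252.30 psf from combination 5.

Combination 5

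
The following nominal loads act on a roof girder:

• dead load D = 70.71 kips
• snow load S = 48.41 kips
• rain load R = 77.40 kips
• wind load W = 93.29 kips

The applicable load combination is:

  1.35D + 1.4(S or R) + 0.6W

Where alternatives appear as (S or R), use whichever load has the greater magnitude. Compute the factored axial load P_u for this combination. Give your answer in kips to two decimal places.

(S or R) → R = 77.40 kips.
1.35(70.71) + 1.4(77.40) + 0.6(93.29) = 95.46 + 108.36 + 55.97 = 259.79
P_u = 259.79 kips.

259.79 kips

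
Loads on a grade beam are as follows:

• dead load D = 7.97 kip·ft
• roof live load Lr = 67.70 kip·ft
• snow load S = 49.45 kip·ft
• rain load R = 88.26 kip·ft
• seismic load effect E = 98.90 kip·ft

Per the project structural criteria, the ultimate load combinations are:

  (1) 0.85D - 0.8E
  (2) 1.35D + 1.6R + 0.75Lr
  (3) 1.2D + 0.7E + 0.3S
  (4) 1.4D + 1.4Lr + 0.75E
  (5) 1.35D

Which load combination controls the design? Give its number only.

(1) 0.85(7.97) - 0.8(98.90) = 6.77 - 79.12 = -72.35
(2) 1.35(7.97) + 1.6(88.26) + 0.75(67.70) = 202.75
(3) 1.2(7.97) + 0.7(98.90) + 0.3(49.45) = 9.56 + 69.23 + 14.84 = 93.63
(4) 1.4(7.97) + 1.4(67.70) + 0.75(98.90) = 180.11
(5) 1.35(7.97) = 10.76
The largest value is 202.75 kip·ft from combination 2.

Combination 2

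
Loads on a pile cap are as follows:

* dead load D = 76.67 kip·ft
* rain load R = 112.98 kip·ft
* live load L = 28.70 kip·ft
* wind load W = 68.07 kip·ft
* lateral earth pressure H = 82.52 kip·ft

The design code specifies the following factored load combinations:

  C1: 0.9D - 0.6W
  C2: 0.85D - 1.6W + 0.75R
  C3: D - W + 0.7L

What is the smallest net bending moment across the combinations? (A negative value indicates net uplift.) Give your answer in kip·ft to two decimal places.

28.16 kip·ft

C1: 0.9(76.67) - 0.6(68.07) = 69.00 - 40.84 = 28.16
C2: 0.85(76.67) - 1.6(68.07) + 0.75(112.98) = 40.99
C3: 1.0(76.67) - 1.0(68.07) + 0.7(28.70) = 76.67 - 68.07 + 20.09 = 28.69
Combination 1 gives the minimum: 28.16 kip·ft.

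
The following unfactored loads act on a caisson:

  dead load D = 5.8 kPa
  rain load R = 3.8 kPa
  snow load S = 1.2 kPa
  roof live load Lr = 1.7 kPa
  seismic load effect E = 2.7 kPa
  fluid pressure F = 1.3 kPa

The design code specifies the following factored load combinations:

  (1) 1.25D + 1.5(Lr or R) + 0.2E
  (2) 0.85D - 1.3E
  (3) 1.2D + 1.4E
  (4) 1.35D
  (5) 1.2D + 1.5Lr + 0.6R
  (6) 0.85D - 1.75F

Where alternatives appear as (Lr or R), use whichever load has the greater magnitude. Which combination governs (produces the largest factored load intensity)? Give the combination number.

(Lr or R) → R = 3.8 kPa.
(1) 1.25(5.8) + 1.5(3.8) + 0.2(2.7) = 13.49
(2) 0.85(5.8) - 1.3(2.7) = 1.42
(3) 1.2(5.8) + 1.4(2.7) = 10.74
(4) 1.35(5.8) = 7.83
(5) 1.2(5.8) + 1.5(1.7) + 0.6(3.8) = 11.79
(6) 0.85(5.8) - 1.75(1.3) = 2.66
The largest value is 13.49 kPa from combination 1.

Combination 1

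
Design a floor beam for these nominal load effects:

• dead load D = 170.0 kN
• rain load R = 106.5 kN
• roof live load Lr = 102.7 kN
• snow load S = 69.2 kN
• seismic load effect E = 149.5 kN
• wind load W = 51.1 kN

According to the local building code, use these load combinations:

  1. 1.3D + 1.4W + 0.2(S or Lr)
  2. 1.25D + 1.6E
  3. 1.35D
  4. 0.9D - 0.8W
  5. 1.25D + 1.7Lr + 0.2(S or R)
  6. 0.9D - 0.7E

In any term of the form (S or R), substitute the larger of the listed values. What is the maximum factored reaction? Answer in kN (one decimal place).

451.7 kN

(S or Lr) → Lr = 102.7 kN; (S or R) → R = 106.5 kN.
1. 1.3(170.0) + 1.4(51.1) + 0.2(102.7) = 313.1
2. 1.25(170.0) + 1.6(149.5) = 212.5 + 239.2 = 451.7
3. 1.35(170.0) = 229.5
4. 0.9(170.0) - 0.8(51.1) = 153.0 - 40.9 = 112.1
5. 1.25(170.0) + 1.7(102.7) + 0.2(106.5) = 212.5 + 174.6 + 21.3 = 408.4
6. 0.9(170.0) - 0.7(149.5) = 48.4
The controlling combination is 2, giving 451.7 kN.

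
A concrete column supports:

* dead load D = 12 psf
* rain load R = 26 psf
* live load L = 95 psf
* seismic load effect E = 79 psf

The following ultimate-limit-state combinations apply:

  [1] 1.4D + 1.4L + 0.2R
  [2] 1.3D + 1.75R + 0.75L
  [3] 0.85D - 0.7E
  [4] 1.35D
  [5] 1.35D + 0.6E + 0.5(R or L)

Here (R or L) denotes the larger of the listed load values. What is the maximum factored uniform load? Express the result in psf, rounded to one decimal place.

155.0 psf

(R or L) → L = 95 psf.
[1] 1.4(12) + 1.4(95) + 0.2(26) = 155.0
[2] 1.3(12) + 1.75(26) + 0.75(95) = 132.4
[3] 0.85(12) - 0.7(79) = -45.1
[4] 1.35(12) = 16.2
[5] 1.35(12) + 0.6(79) + 0.5(95) = 111.1
The controlling combination is 1, giving 155.0 psf.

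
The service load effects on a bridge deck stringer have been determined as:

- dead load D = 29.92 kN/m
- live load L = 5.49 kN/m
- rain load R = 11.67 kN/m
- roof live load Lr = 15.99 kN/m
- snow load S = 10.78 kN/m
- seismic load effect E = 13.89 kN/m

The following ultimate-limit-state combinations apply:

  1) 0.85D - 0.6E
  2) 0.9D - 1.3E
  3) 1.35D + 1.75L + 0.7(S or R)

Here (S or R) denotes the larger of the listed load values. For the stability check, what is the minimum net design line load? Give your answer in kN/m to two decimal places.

(S or R) → R = 11.67 kN/m.
1) 0.85(29.92) - 0.6(13.89) = 25.43 - 8.33 = 17.10
2) 0.9(29.92) - 1.3(13.89) = 26.93 - 18.06 = 8.87
3) 1.35(29.92) + 1.75(5.49) + 0.7(11.67) = 40.39 + 9.61 + 8.17 = 58.17
Combination 2 gives the minimum: 8.87 kN/m.

8.87 kN/m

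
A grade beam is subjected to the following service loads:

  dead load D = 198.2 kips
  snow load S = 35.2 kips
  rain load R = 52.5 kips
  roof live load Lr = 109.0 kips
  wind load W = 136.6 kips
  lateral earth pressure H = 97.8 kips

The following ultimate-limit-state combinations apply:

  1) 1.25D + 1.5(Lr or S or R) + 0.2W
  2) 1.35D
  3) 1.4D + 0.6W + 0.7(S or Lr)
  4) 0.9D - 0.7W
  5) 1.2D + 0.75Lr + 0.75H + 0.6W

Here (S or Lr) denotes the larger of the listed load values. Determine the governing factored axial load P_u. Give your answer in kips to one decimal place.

474.9 kips

(Lr or S or R) → Lr = 109.0 kips; (S or Lr) → Lr = 109.0 kips.
1) 1.25(198.2) + 1.5(109.0) + 0.2(136.6) = 438.6
2) 1.35(198.2) = 267.6
3) 1.4(198.2) + 0.6(136.6) + 0.7(109.0) = 435.7
4) 0.9(198.2) - 0.7(136.6) = 82.8
5) 1.2(198.2) + 0.75(109.0) + 0.75(97.8) + 0.6(136.6) = 474.9
Maximum is from combination 5.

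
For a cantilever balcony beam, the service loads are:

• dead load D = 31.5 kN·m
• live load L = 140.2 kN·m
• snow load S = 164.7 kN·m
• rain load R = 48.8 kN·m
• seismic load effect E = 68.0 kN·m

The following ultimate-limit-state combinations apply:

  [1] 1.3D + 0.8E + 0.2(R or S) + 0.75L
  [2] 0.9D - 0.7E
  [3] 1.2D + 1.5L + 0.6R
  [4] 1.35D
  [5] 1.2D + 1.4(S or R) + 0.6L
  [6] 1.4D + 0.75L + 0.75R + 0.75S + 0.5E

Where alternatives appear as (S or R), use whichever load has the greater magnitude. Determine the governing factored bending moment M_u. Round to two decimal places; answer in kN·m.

(R or S) → S = 164.7 kN·m; (S or R) → S = 164.7 kN·m.
[1] 1.3(31.5) + 0.8(68.0) + 0.2(164.7) + 0.75(140.2) = 40.95 + 54.40 + 32.94 + 105.15 = 233.44
[2] 0.9(31.5) - 0.7(68.0) = 28.35 - 47.60 = -19.25
[3] 1.2(31.5) + 1.5(140.2) + 0.6(48.8) = 37.80 + 210.30 + 29.28 = 277.38
[4] 1.35(31.5) = 42.53
[5] 1.2(31.5) + 1.4(164.7) + 0.6(140.2) = 37.80 + 230.58 + 84.12 = 352.50
[6] 1.4(31.5) + 0.75(140.2) + 0.75(48.8) + 0.75(164.7) + 0.5(68.0) = 44.10 + 105.15 + 36.60 + 123.53 + 34.00 = 343.38
The controlling combination is 5, giving 352.50 kN·m.

352.50 kN·m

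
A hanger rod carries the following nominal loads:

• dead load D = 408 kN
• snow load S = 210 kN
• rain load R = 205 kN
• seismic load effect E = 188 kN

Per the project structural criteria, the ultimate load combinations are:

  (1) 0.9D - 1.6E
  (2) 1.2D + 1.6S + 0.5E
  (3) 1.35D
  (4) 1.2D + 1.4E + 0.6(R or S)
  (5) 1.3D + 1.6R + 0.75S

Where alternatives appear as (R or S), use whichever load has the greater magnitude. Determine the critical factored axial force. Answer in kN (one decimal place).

(R or S) → S = 210 kN.
(1) 0.9(408) - 1.6(188) = 66.4
(2) 1.2(408) + 1.6(210) + 0.5(188) = 919.6
(3) 1.35(408) = 550.8
(4) 1.2(408) + 1.4(188) + 0.6(210) = 878.8
(5) 1.3(408) + 1.6(205) + 0.75(210) = 1015.9
The controlling combination is 5, giving 1015.9 kN.

1015.9 kN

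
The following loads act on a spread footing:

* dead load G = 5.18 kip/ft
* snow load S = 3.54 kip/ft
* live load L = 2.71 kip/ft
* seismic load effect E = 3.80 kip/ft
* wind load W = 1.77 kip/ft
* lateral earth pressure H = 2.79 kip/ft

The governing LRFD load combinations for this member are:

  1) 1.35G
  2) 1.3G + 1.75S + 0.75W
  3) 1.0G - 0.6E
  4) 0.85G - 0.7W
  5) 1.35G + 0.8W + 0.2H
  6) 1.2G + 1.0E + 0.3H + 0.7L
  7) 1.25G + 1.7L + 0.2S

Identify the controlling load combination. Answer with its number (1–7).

1) 1.35(5.18) = 6.99
2) 1.3(5.18) + 1.75(3.54) + 0.75(1.77) = 6.73 + 6.20 + 1.33 = 14.26
3) 1.0(5.18) - 0.6(3.80) = 5.18 - 2.28 = 2.90
4) 0.85(5.18) - 0.7(1.77) = 4.40 - 1.24 = 3.16
5) 1.35(5.18) + 0.8(1.77) + 0.2(2.79) = 6.99 + 1.42 + 0.56 = 8.97
6) 1.2(5.18) + 1.0(3.80) + 0.3(2.79) + 0.7(2.71) = 12.75
7) 1.25(5.18) + 1.7(2.71) + 0.2(3.54) = 11.79
The largest value is 14.26 kip/ft from combination 2.

Combination 2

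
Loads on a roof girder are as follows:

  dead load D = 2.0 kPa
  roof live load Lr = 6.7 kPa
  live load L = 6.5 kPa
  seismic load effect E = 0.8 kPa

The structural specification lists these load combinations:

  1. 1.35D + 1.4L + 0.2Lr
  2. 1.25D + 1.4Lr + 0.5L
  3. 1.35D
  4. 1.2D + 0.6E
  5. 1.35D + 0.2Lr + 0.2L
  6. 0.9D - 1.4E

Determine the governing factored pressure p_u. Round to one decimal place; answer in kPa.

1. 1.35(2.0) + 1.4(6.5) + 0.2(6.7) = 13.1
2. 1.25(2.0) + 1.4(6.7) + 0.5(6.5) = 15.1
3. 1.35(2.0) = 2.7
4. 1.2(2.0) + 0.6(0.8) = 2.9
5. 1.35(2.0) + 0.2(6.7) + 0.2(6.5) = 5.3
6. 0.9(2.0) - 1.4(0.8) = 0.7
Combination 2 governs: p_u = 15.1 kPa.

15.1 kPa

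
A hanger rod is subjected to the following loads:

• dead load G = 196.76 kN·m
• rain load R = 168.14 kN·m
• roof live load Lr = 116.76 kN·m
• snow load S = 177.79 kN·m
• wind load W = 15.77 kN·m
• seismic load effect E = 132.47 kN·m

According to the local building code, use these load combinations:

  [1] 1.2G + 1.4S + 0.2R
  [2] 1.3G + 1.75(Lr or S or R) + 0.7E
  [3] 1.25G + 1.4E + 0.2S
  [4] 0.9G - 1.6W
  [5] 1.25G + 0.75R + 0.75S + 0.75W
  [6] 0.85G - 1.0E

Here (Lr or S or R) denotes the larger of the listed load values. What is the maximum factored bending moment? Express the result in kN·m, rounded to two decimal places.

(Lr or S or R) → S = 177.79 kN·m.
[1] 1.2(196.76) + 1.4(177.79) + 0.2(168.14) = 236.11 + 248.91 + 33.63 = 518.65
[2] 1.3(196.76) + 1.75(177.79) + 0.7(132.47) = 255.79 + 311.13 + 92.73 = 659.65
[3] 1.25(196.76) + 1.4(132.47) + 0.2(177.79) = 245.95 + 185.46 + 35.56 = 466.97
[4] 0.9(196.76) - 1.6(15.77) = 177.08 - 25.23 = 151.85
[5] 1.25(196.76) + 0.75(168.14) + 0.75(177.79) + 0.75(15.77) = 245.95 + 126.11 + 133.34 + 11.83 = 517.23
[6] 0.85(196.76) - 1.0(132.47) = 167.25 - 132.47 = 34.78
Maximum is from combination 2.

659.65 kN·m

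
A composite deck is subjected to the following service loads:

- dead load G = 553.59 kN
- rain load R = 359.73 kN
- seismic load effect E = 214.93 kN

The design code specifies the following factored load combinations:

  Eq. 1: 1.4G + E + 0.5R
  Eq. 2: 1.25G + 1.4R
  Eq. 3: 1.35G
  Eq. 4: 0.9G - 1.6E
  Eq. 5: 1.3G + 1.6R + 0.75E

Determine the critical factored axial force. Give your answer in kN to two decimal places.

1456.43 kN

Eq. 1: 1.4(553.59) + 1.0(214.93) + 0.5(359.73) = 1169.82
Eq. 2: 1.25(553.59) + 1.4(359.73) = 1195.61
Eq. 3: 1.35(553.59) = 747.35
Eq. 4: 0.9(553.59) - 1.6(214.93) = 154.34
Eq. 5: 1.3(553.59) + 1.6(359.73) + 0.75(214.93) = 1456.43
The controlling combination is 5, giving 1456.43 kN.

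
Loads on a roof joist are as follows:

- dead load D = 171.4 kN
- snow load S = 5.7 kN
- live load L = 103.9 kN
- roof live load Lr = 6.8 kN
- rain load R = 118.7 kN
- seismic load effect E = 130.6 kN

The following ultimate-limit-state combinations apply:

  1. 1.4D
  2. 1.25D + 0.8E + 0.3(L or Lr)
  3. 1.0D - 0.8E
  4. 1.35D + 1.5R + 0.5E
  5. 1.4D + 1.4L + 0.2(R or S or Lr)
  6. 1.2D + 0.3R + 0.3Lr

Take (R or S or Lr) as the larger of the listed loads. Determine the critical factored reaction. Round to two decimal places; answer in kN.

474.74 kN

(L or Lr) → L = 103.9 kN; (R or S or Lr) → R = 118.7 kN.
1. 1.4(171.4) = 239.96
2. 1.25(171.4) + 0.8(130.6) + 0.3(103.9) = 349.90
3. 1.0(171.4) - 0.8(130.6) = 66.92
4. 1.35(171.4) + 1.5(118.7) + 0.5(130.6) = 474.74
5. 1.4(171.4) + 1.4(103.9) + 0.2(118.7) = 409.16
6. 1.2(171.4) + 0.3(118.7) + 0.3(6.8) = 243.33
The controlling combination is 4, giving 474.74 kN.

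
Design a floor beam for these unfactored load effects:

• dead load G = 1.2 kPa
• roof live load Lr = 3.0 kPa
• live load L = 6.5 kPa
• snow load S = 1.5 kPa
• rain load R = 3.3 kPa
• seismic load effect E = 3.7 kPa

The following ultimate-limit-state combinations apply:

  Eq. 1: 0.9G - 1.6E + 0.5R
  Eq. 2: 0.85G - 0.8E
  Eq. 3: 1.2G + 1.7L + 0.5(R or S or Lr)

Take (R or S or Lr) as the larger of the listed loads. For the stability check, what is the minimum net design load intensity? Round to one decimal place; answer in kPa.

(R or S or Lr) → R = 3.3 kPa.
Eq. 1: 0.9(1.2) - 1.6(3.7) + 0.5(3.3) = -3.2
Eq. 2: 0.85(1.2) - 0.8(3.7) = -1.9
Eq. 3: 1.2(1.2) + 1.7(6.5) + 0.5(3.3) = 14.1
Combination 1 gives the minimum: -3.2 kPa.

-3.2 kPa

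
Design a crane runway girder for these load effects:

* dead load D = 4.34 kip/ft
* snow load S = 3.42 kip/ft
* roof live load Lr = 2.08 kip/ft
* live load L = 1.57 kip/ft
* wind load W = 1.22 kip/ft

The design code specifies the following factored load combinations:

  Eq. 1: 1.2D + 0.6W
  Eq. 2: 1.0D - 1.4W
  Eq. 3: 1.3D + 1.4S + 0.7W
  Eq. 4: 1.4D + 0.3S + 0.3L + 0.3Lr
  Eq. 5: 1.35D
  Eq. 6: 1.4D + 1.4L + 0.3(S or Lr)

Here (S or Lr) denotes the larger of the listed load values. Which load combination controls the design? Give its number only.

Combination 3

(S or Lr) → S = 3.42 kip/ft.
Eq. 1: 1.2(4.34) + 0.6(1.22) = 5.21 + 0.73 = 5.94
Eq. 2: 1.0(4.34) - 1.4(1.22) = 4.34 - 1.71 = 2.63
Eq. 3: 1.3(4.34) + 1.4(3.42) + 0.7(1.22) = 5.64 + 4.79 + 0.85 = 11.28
Eq. 4: 1.4(4.34) + 0.3(3.42) + 0.3(1.57) + 0.3(2.08) = 6.08 + 1.03 + 0.47 + 0.62 = 8.20
Eq. 5: 1.35(4.34) = 5.86
Eq. 6: 1.4(4.34) + 1.4(1.57) + 0.3(3.42) = 9.30
The largest value is 11.28 kip/ft from combination 3.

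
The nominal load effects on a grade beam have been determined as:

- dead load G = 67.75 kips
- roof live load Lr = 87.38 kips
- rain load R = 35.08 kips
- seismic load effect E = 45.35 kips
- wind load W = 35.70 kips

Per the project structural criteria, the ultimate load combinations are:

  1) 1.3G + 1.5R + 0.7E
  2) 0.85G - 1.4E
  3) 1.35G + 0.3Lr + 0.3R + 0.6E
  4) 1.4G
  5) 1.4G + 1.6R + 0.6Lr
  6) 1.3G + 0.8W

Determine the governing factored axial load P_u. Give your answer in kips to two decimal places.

203.41 kips

1) 1.3(67.75) + 1.5(35.08) + 0.7(45.35) = 172.44
2) 0.85(67.75) - 1.4(45.35) = 57.59 - 63.49 = -5.90
3) 1.35(67.75) + 0.3(87.38) + 0.3(35.08) + 0.6(45.35) = 155.41
4) 1.4(67.75) = 94.85
5) 1.4(67.75) + 1.6(35.08) + 0.6(87.38) = 94.85 + 56.13 + 52.43 = 203.41
6) 1.3(67.75) + 0.8(35.70) = 88.08 + 28.56 = 116.64
The controlling combination is 5, giving 203.41 kips.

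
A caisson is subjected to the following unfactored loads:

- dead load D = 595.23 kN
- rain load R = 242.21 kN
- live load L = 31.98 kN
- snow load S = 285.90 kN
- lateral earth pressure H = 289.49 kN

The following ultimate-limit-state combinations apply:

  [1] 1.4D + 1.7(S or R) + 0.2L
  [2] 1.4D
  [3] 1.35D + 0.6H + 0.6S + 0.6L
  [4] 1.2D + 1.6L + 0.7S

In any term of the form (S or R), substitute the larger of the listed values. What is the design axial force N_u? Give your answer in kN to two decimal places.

(S or R) → S = 285.90 kN.
[1] 1.4(595.23) + 1.7(285.90) + 0.2(31.98) = 833.32 + 486.03 + 6.40 = 1325.75
[2] 1.4(595.23) = 833.32
[3] 1.35(595.23) + 0.6(289.49) + 0.6(285.90) + 0.6(31.98) = 803.56 + 173.69 + 171.54 + 19.19 = 1167.98
[4] 1.2(595.23) + 1.6(31.98) + 0.7(285.90) = 965.57
Maximum is from combination 1.

1325.75 kN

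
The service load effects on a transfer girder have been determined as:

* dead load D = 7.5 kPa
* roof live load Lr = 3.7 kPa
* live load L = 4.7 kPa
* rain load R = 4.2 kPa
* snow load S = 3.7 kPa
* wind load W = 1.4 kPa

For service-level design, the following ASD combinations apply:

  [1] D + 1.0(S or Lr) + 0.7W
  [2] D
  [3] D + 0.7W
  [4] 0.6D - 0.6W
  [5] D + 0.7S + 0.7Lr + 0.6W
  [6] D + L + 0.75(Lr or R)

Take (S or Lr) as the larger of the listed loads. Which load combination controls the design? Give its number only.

(S or Lr) → S = 3.7 kPa; (Lr or R) → R = 4.2 kPa.
[1] 1.0(7.5) + 1.0(3.7) + 0.7(1.4) = 12.2
[2] 1.0(7.5) = 7.5
[3] 1.0(7.5) + 0.7(1.4) = 8.5
[4] 0.6(7.5) - 0.6(1.4) = 3.7
[5] 1.0(7.5) + 0.7(3.7) + 0.7(3.7) + 0.6(1.4) = 13.5
[6] 1.0(7.5) + 1.0(4.7) + 0.75(4.2) = 15.4
The largest value is 15.4 kPa from combination 6.

Combination 6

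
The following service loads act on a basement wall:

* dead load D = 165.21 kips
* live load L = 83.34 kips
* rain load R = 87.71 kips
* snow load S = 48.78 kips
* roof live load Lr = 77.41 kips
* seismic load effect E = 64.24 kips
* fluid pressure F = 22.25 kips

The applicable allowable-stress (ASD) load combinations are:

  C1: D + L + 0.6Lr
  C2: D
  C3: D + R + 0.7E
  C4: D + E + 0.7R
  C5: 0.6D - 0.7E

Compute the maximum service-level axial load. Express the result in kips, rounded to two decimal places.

C1: 1.0(165.21) + 1.0(83.34) + 0.6(77.41) = 165.21 + 83.34 + 46.45 = 295.00
C2: 1.0(165.21) = 165.21
C3: 1.0(165.21) + 1.0(87.71) + 0.7(64.24) = 165.21 + 87.71 + 44.97 = 297.89
C4: 1.0(165.21) + 1.0(64.24) + 0.7(87.71) = 165.21 + 64.24 + 61.40 = 290.85
C5: 0.6(165.21) - 0.7(64.24) = 99.13 - 44.97 = 54.16
The controlling combination is 3, giving 297.89 kips.

297.89 kips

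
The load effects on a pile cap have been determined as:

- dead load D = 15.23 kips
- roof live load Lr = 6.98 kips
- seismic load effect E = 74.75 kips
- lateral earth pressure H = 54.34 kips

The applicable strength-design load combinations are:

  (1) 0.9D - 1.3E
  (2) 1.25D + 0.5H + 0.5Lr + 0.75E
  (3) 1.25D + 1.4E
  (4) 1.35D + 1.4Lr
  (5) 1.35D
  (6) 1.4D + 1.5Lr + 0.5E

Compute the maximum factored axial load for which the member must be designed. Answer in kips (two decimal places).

(1) 0.9(15.23) - 1.3(74.75) = -83.47
(2) 1.25(15.23) + 0.5(54.34) + 0.5(6.98) + 0.75(74.75) = 105.76
(3) 1.25(15.23) + 1.4(74.75) = 123.69
(4) 1.35(15.23) + 1.4(6.98) = 30.33
(5) 1.35(15.23) = 20.56
(6) 1.4(15.23) + 1.5(6.98) + 0.5(74.75) = 69.17
Combination 3 governs: P_u = 123.69 kips.

123.69 kips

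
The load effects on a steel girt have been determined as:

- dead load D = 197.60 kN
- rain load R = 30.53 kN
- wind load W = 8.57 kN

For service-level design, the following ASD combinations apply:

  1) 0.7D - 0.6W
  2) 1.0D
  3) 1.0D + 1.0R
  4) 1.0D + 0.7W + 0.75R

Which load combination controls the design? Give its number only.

1) 0.7(197.60) - 0.6(8.57) = 138.32 - 5.14 = 133.18
2) 1.0(197.60) = 197.60
3) 1.0(197.60) + 1.0(30.53) = 197.60 + 30.53 = 228.13
4) 1.0(197.60) + 0.7(8.57) + 0.75(30.53) = 197.60 + 6.00 + 22.90 = 226.50
The largest value is 228.13 kN from combination 3.

Combination 3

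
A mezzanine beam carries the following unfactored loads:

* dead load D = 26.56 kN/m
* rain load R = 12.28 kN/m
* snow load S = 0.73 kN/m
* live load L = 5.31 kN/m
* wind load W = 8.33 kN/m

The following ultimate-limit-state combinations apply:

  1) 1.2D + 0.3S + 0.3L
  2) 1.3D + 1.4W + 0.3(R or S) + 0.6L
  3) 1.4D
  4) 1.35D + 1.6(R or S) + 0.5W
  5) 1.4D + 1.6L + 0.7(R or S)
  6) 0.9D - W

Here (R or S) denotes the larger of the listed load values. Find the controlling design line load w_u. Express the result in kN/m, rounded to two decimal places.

(R or S) → R = 12.28 kN/m.
1) 1.2(26.56) + 0.3(0.73) + 0.3(5.31) = 33.68
2) 1.3(26.56) + 1.4(8.33) + 0.3(12.28) + 0.6(5.31) = 53.06
3) 1.4(26.56) = 37.18
4) 1.35(26.56) + 1.6(12.28) + 0.5(8.33) = 59.67
5) 1.4(26.56) + 1.6(5.31) + 0.7(12.28) = 54.28
6) 0.9(26.56) - 1.0(8.33) = 15.57
Maximum is from combination 4.

59.67 kN/m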